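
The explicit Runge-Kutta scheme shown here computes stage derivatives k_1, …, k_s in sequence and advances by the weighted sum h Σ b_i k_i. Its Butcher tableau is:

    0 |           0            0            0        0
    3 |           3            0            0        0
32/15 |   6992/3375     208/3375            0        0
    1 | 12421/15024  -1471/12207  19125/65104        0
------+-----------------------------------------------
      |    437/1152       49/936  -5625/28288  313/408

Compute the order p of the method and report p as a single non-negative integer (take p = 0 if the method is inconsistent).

4

b = (437/1152, 49/936, -5625/28288, 313/408)
c = (0, 3, 32/15, 1)
Ac = (0, 0, 208/1125, 83/313)
Σ b_i: 437/1152·1 + 49/936·1 + (-5625/28288)·1 + 313/408·1 = 1 ✓
b·c: 49/936·3 + (-5625/28288)·32/15 + 313/408·1 = 1/2 ✓
b·c²: 49/936·9 + (-5625/28288)·1024/225 + 313/408·1 = 1/3 ✓
b·Ac: (-5625/28288)·208/1125 + 313/408·83/313 = 1/6 ✓
b·c³: 49/936·27 + (-5625/28288)·32768/3375 + 313/408·1 = 1/4 ✓
b·(c∘Ac): (-5625/28288)·6656/16875 + 313/408·83/313 = 1/8 ✓
b·Ac²: (-5625/28288)·208/375 + 313/408·79/313 = 1/12 ✓
b·A²c: 313/408·17/313 = 1/24 ✓; 4 stages ⇒ order 4.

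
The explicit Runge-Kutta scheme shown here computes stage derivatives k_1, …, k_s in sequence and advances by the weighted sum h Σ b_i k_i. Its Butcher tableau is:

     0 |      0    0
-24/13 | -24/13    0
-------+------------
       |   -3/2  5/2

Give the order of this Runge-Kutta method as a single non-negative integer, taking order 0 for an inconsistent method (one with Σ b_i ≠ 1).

1

b = (-3/2, 5/2)
c = (0, -24/13)
Σ b_i: (-3/2)·1 + 5/2·1 = 1 ✓
b·c: 5/2·(-24/13) = -60/13 ≠ 1/2 ⇒ order 1.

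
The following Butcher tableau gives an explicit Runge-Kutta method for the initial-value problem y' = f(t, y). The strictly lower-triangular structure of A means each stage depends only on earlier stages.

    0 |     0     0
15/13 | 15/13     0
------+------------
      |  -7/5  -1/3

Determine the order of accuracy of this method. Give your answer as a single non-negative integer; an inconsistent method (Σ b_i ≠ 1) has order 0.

b = (-7/5, -1/3)
c = (0, 15/13)
Σ b_i: (-7/5)·1 + (-1/3)·1 = -26/15 ≠ 1 ⇒ order 0.

0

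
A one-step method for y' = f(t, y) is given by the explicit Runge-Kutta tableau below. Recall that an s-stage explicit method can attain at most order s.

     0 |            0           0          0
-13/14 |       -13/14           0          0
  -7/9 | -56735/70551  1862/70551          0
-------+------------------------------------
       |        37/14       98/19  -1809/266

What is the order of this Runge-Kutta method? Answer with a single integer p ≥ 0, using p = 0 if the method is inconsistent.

b = (37/14, 98/19, -1809/266)
c = (0, -13/14, -7/9)
Ac = (0, 0, -133/5427)
Σ b_i: 37/14·1 + 98/19·1 + (-1809/266)·1 = 1 ✓
b·c: 98/19·(-13/14) + (-1809/266)·(-7/9) = 1/2 ✓
b·c²: 98/19·169/196 + (-1809/266)·49/81 = 1/3 ✓
b·Ac: (-1809/266)·(-133/5427) = 1/6 ✓; 3 stages ⇒ order 3.

3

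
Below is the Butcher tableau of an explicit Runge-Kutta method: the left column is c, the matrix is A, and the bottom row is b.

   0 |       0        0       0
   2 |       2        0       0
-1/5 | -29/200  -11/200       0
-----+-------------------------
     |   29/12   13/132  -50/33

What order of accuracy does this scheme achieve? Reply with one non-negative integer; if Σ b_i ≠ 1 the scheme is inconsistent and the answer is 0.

3

b = (29/12, 13/132, -50/33)
c = (0, 2, -1/5)
Ac = (0, 0, -11/100)
Σ b_i: 29/12·1 + 13/132·1 + (-50/33)·1 = 1 ✓
b·c: 13/132·2 + (-50/33)·(-1/5) = 1/2 ✓
b·c²: 13/132·4 + (-50/33)·1/25 = 1/3 ✓
b·Ac: (-50/33)·(-11/100) = 1/6 ✓; 3 stages ⇒ order 3.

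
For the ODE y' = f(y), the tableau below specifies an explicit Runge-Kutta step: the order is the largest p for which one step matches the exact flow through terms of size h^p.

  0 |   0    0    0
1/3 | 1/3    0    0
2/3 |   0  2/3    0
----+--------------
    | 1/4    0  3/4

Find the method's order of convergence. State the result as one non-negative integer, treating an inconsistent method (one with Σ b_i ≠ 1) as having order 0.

b = (1/4, 0, 3/4)
c = (0, 1/3, 2/3)
Ac = (0, 0, 2/9)
Σ b_i: 1/4·1 + 3/4·1 = 1 ✓
b·c: 3/4·2/3 = 1/2 ✓
b·c²: 3/4·4/9 = 1/3 ✓
b·Ac: 3/4·2/9 = 1/6 ✓; 3 stages ⇒ order 3.

3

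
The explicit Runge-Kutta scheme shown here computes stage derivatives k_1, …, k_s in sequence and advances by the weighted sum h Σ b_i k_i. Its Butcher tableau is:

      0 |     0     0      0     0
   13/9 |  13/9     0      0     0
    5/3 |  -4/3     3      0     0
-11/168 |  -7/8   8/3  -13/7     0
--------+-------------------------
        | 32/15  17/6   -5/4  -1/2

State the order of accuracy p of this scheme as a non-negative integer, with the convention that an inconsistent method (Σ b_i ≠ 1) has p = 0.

b = (32/15, 17/6, -5/4, -1/2)
c = (0, 13/9, 5/3, -11/168)
Ac = (0, 0, 13/3, 143/189)
Σ b_i: 32/15·1 + 17/6·1 + (-5/4)·1 + (-1/2)·1 = 193/60 ≠ 1 ⇒ order 0.

0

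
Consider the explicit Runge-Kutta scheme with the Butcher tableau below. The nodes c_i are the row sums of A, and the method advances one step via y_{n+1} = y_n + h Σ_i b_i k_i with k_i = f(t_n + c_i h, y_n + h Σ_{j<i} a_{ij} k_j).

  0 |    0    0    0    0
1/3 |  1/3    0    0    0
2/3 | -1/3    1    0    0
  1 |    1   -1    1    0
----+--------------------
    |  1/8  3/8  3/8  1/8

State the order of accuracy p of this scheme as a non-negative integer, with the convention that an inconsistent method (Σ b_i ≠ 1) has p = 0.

4

b = (1/8, 3/8, 3/8, 1/8)
c = (0, 1/3, 2/3, 1)
Ac = (0, 0, 1/3, 1/3)
Σ b_i: 1/8·1 + 3/8·1 + 3/8·1 + 1/8·1 = 1 ✓
b·c: 3/8·1/3 + 3/8·2/3 + 1/8·1 = 1/2 ✓
b·c²: 3/8·1/9 + 3/8·4/9 + 1/8·1 = 1/3 ✓
b·Ac: 3/8·1/3 + 1/8·1/3 = 1/6 ✓
b·c³: 3/8·1/27 + 3/8·8/27 + 1/8·1 = 1/4 ✓
b·(c∘Ac): 3/8·2/9 + 1/8·1/3 = 1/8 ✓
b·Ac²: 3/8·1/9 + 1/8·1/3 = 1/12 ✓
b·A²c: 1/8·1/3 = 1/24 ✓; 4 stages ⇒ order 4.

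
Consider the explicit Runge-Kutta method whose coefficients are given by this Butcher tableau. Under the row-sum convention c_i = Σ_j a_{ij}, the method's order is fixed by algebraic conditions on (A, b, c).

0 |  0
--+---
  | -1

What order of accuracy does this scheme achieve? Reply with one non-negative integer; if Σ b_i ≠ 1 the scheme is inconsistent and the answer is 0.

b = (-1)
c = (0)
Σ b_i: (-1)·1 = -1 ≠ 1 ⇒ order 0.

0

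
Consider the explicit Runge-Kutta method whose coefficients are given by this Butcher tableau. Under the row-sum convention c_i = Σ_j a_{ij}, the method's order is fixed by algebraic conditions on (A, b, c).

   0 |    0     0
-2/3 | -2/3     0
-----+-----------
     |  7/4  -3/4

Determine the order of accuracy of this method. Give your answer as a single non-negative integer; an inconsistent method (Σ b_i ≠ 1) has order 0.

2

b = (7/4, -3/4)
c = (0, -2/3)
Σ b_i: 7/4·1 + (-3/4)·1 = 1 ✓
b·c: (-3/4)·(-2/3) = 1/2 ✓; 2 stages ⇒ order 2.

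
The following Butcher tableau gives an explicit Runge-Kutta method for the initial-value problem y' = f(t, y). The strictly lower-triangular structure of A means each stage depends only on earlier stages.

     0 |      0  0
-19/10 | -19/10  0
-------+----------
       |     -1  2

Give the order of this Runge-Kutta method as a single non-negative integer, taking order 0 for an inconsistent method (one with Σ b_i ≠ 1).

1

b = (-1, 2)
c = (0, -19/10)
Σ b_i: (-1)·1 + 2·1 = 1 ✓
b·c: 2·(-19/10) = -19/5 ≠ 1/2 ⇒ order 1.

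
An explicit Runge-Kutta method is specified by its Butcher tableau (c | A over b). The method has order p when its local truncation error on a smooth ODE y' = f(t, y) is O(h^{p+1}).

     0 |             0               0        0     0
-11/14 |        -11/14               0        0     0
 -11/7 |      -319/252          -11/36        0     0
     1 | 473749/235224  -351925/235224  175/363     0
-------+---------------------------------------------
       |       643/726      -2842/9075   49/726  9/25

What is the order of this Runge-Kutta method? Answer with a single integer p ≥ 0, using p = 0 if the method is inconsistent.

4

b = (643/726, -2842/9075, 49/726, 9/25)
c = (0, -11/14, -11/7, 1)
Ac = (0, 0, 121/504, 1625/3888)
Σ b_i: 643/726·1 + (-2842/9075)·1 + 49/726·1 + 9/25·1 = 1 ✓
b·c: (-2842/9075)·(-11/14) + 49/726·(-11/7) + 9/25·1 = 1/2 ✓
b·c²: (-2842/9075)·121/196 + 49/726·121/49 + 9/25·1 = 1/3 ✓
b·Ac: 49/726·121/504 + 9/25·1625/3888 = 1/6 ✓
b·c³: (-2842/9075)·(-1331/2744) + 49/726·(-1331/343) + 9/25·1 = 1/4 ✓
b·(c∘Ac): 49/726·(-1331/3528) + 9/25·1625/3888 = 1/8 ✓
b·Ac²: 49/726·(-1331/7056) + 9/25·2075/7776 = 1/12 ✓
b·A²c: 9/25·25/216 = 1/24 ✓; 4 stages ⇒ order 4.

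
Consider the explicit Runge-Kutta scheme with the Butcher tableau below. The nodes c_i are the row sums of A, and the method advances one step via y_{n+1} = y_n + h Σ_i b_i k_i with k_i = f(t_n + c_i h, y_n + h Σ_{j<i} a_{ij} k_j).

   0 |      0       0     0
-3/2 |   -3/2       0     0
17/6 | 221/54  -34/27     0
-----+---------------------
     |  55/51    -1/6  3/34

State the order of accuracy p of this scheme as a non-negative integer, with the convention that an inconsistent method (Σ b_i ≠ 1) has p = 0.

3

b = (55/51, -1/6, 3/34)
c = (0, -3/2, 17/6)
Ac = (0, 0, 17/9)
Σ b_i: 55/51·1 + (-1/6)·1 + 3/34·1 = 1 ✓
b·c: (-1/6)·(-3/2) + 3/34·17/6 = 1/2 ✓
b·c²: (-1/6)·9/4 + 3/34·289/36 = 1/3 ✓
b·Ac: 3/34·17/9 = 1/6 ✓; 3 stages ⇒ order 3.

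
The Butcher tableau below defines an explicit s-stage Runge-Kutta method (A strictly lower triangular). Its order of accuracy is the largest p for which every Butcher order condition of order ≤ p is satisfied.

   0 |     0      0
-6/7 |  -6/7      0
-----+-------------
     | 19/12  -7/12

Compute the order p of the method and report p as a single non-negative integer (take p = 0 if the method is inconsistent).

b = (19/12, -7/12)
c = (0, -6/7)
Σ b_i: 19/12·1 + (-7/12)·1 = 1 ✓
b·c: (-7/12)·(-6/7) = 1/2 ✓; 2 stages ⇒ order 2.

2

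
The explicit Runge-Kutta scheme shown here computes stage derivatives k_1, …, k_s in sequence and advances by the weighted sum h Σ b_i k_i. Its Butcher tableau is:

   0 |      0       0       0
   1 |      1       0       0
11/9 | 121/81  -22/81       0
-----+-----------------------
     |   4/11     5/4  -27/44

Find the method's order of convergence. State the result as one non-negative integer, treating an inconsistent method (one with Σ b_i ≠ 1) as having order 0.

b = (4/11, 5/4, -27/44)
c = (0, 1, 11/9)
Ac = (0, 0, -22/81)
Σ b_i: 4/11·1 + 5/4·1 + (-27/44)·1 = 1 ✓
b·c: 5/4·1 + (-27/44)·11/9 = 1/2 ✓
b·c²: 5/4·1 + (-27/44)·121/81 = 1/3 ✓
b·Ac: (-27/44)·(-22/81) = 1/6 ✓; 3 stages ⇒ order 3.

3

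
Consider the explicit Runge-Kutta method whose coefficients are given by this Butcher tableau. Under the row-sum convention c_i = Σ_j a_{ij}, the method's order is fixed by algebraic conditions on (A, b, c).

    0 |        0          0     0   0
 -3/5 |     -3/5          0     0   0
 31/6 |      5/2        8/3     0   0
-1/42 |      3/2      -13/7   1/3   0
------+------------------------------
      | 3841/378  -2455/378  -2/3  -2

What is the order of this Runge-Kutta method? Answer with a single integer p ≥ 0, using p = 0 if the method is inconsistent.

b = (3841/378, -2455/378, -2/3, -2)
c = (0, -3/5, 31/6, -1/42)
Ac = (0, 0, -8/5, 1787/630)
Σ b_i: 3841/378·1 + (-2455/378)·1 + (-2/3)·1 + (-2)·1 = 1 ✓
b·c: (-2455/378)·(-3/5) + (-2/3)·31/6 + (-2)·(-1/42) = 1/2 ✓
b·c²: (-2455/378)·9/25 + (-2/3)·961/36 + (-2)·1/1764 = -266393/13230 ≠ 1/3 ⇒ order 2.
b·Ac: (-2/3)·(-8/5) + (-2)·1787/630 = -1451/315 ≠ 1/6

2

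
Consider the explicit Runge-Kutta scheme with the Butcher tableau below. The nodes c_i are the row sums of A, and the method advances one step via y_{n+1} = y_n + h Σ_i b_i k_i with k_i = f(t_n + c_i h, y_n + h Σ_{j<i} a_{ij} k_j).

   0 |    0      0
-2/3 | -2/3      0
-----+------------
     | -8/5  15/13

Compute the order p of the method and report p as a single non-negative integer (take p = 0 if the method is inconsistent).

0

b = (-8/5, 15/13)
c = (0, -2/3)
Σ b_i: (-8/5)·1 + 15/13·1 = -29/65 ≠ 1 ⇒ order 0.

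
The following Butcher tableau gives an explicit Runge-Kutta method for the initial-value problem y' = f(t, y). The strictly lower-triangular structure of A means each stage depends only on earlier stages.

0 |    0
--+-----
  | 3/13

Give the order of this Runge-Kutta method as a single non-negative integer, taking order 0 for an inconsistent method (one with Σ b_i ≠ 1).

b = (3/13)
c = (0)
Σ b_i: 3/13·1 = 3/13 ≠ 1 ⇒ order 0.

0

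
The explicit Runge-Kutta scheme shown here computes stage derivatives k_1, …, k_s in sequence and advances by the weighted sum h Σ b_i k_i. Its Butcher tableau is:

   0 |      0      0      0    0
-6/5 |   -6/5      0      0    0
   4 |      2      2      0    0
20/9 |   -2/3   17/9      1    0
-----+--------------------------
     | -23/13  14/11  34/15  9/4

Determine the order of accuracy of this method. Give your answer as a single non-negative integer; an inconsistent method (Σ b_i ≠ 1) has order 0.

0

b = (-23/13, 14/11, 34/15, 9/4)
c = (0, -6/5, 4, 20/9)
Ac = (0, 0, -12/5, 26/15)
Σ b_i: (-23/13)·1 + 14/11·1 + 34/15·1 + 9/4·1 = 34493/8580 ≠ 1 ⇒ order 0.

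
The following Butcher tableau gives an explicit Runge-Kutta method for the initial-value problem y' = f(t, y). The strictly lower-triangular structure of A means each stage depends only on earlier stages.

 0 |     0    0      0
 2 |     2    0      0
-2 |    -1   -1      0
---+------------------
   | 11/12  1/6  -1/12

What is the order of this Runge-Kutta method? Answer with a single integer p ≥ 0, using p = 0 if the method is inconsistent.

b = (11/12, 1/6, -1/12)
c = (0, 2, -2)
Ac = (0, 0, -2)
Σ b_i: 11/12·1 + 1/6·1 + (-1/12)·1 = 1 ✓
b·c: 1/6·2 + (-1/12)·(-2) = 1/2 ✓
b·c²: 1/6·4 + (-1/12)·4 = 1/3 ✓
b·Ac: (-1/12)·(-2) = 1/6 ✓; 3 stages ⇒ order 3.

3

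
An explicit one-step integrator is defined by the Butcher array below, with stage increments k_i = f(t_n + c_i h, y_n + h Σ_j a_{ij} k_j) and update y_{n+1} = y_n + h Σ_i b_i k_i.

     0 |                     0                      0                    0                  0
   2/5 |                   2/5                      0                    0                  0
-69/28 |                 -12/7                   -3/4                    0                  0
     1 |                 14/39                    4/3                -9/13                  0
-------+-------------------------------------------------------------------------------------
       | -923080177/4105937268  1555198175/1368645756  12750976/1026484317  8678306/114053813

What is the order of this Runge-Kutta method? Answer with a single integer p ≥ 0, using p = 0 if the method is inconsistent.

b = (-923080177/4105937268, 1555198175/1368645756, 12750976/1026484317, 8678306/114053813)
c = (0, 2/5, -69/28, 1)
Ac = (0, 0, -3/10, 12227/5460)
Σ b_i: (-923080177/4105937268)·1 + 1555198175/1368645756·1 + 12750976/1026484317·1 + 8678306/114053813·1 = 1 ✓
b·c: 1555198175/1368645756·2/5 + 12750976/1026484317·(-69/28) + 8678306/114053813·1 = 1/2 ✓
b·c²: 1555198175/1368645756·4/25 + 12750976/1026484317·4761/784 + 8678306/114053813·1 = 1/3 ✓
b·Ac: 12750976/1026484317·(-3/10) + 8678306/114053813·12227/5460 = 1/6 ✓
b·c³: 1555198175/1368645756·8/125 + 12750976/1026484317·(-328509/21952) + 8678306/114053813·1 = -444062882/11975650365 ≠ 1/4 ⇒ order 3.
b·(c∘Ac): 12750976/1026484317·207/280 + 8678306/114053813·12227/5460 = 614442089/3421614390 ≠ 1/8
b·Ac²: 12750976/1026484317·(-3/25) + 8678306/114053813·(-3050603/764400) = -29235191501/95805202920 ≠ 1/12
b·A²c: 8678306/114053813·27/130 = 9012087/570269065 ≠ 1/24

3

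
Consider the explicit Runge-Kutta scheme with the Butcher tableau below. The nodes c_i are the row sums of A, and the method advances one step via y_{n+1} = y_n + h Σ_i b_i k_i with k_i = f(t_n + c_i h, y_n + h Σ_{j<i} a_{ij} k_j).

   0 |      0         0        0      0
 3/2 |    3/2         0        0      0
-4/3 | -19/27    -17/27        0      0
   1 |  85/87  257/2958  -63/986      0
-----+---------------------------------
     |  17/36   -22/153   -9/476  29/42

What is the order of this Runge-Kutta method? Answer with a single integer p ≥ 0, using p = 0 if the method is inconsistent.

4

b = (17/36, -22/153, -9/476, 29/42)
c = (0, 3/2, -4/3, 1)
Ac = (0, 0, -17/18, 25/116)
Σ b_i: 17/36·1 + (-22/153)·1 + (-9/476)·1 + 29/42·1 = 1 ✓
b·c: (-22/153)·3/2 + (-9/476)·(-4/3) + 29/42·1 = 1/2 ✓
b·c²: (-22/153)·9/4 + (-9/476)·16/9 + 29/42·1 = 1/3 ✓
b·Ac: (-9/476)·(-17/18) + 29/42·25/116 = 1/6 ✓
b·c³: (-22/153)·27/8 + (-9/476)·(-64/27) + 29/42·1 = 1/4 ✓
b·(c∘Ac): (-9/476)·34/27 + 29/42·25/116 = 1/8 ✓
b·Ac²: (-9/476)·(-17/12) + 29/42·19/232 = 1/12 ✓
b·A²c: 29/42·7/116 = 1/24 ✓; 4 stages ⇒ order 4.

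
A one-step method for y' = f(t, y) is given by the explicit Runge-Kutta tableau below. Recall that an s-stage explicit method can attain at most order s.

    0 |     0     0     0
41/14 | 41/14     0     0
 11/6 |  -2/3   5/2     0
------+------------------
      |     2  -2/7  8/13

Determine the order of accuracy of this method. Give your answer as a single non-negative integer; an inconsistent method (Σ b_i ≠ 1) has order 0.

b = (2, -2/7, 8/13)
c = (0, 41/14, 11/6)
Ac = (0, 0, 205/28)
Σ b_i: 2·1 + (-2/7)·1 + 8/13·1 = 212/91 ≠ 1 ⇒ order 0.

0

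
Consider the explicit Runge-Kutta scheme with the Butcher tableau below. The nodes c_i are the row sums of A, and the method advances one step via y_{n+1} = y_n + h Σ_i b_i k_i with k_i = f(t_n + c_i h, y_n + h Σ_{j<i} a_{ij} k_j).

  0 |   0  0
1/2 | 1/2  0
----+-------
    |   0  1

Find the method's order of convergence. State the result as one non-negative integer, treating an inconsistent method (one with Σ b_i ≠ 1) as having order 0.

2

b = (0, 1)
c = (0, 1/2)
Σ b_i: 1·1 = 1 ✓
b·c: 1·1/2 = 1/2 ✓; 2 stages ⇒ order 2.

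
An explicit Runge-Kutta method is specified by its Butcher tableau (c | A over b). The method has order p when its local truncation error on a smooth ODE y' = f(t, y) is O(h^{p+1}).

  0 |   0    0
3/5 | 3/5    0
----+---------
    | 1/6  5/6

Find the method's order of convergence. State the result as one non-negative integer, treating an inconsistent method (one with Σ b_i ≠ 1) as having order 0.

b = (1/6, 5/6)
c = (0, 3/5)
Σ b_i: 1/6·1 + 5/6·1 = 1 ✓
b·c: 5/6·3/5 = 1/2 ✓; 2 stages ⇒ order 2.

2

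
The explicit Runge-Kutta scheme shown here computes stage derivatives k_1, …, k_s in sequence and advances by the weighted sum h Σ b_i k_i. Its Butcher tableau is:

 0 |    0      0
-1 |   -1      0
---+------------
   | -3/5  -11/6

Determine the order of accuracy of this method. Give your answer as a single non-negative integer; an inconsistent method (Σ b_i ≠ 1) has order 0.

b = (-3/5, -11/6)
c = (0, -1)
Σ b_i: (-3/5)·1 + (-11/6)·1 = -73/30 ≠ 1 ⇒ order 0.

0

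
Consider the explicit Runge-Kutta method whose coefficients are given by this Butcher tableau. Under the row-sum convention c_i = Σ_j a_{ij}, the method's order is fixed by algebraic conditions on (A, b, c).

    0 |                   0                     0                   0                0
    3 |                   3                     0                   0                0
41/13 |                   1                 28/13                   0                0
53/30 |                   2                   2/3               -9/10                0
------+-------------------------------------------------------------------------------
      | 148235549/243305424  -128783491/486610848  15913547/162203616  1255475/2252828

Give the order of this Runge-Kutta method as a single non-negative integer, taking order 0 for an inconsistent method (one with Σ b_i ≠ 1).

3

b = (148235549/243305424, -128783491/486610848, 15913547/162203616, 1255475/2252828)
c = (0, 3, 41/13, 53/30)
Ac = (0, 0, 84/13, -109/130)
Σ b_i: 148235549/243305424·1 + (-128783491/486610848)·1 + 15913547/162203616·1 + 1255475/2252828·1 = 1 ✓
b·c: (-128783491/486610848)·3 + 15913547/162203616·41/13 + 1255475/2252828·53/30 = 1/2 ✓
b·c²: (-128783491/486610848)·9 + 15913547/162203616·1681/169 + 1255475/2252828·2809/900 = 1/3 ✓
b·Ac: 15913547/162203616·84/13 + 1255475/2252828·(-109/130) = 1/6 ✓
b·c³: (-128783491/486610848)·27 + 15913547/162203616·68921/2197 + 1255475/2252828·148877/27000 = -31474002041/31629705120 ≠ 1/4 ⇒ order 3.
b·(c∘Ac): 15913547/162203616·3444/169 + 1255475/2252828·(-5777/3900) = 31733011/27033936 ≠ 1/8
b·Ac²: 15913547/162203616·252/13 + 1255475/2252828·(-4989/1690) = 7516147/29286764 ≠ 1/12
b·A²c: 1255475/2252828·(-378/65) = -3650535/1126414 ≠ 1/24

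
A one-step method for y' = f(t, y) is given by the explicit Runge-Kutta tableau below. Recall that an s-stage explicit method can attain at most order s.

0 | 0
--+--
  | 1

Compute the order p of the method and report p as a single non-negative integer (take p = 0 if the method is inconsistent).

1

b = (1)
c = (0)
Σ b_i: 1·1 = 1 ✓; 1 stage ⇒ order 1.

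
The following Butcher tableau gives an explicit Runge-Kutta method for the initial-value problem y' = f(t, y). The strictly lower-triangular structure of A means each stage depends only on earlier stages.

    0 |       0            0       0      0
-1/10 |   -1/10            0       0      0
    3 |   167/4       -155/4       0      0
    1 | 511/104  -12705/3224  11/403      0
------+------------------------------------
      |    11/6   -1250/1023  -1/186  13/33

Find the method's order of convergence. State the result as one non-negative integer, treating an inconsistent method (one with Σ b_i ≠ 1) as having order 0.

b = (11/6, -1250/1023, -1/186, 13/33)
c = (0, -1/10, 3, 1)
Ac = (0, 0, 31/8, 99/208)
Σ b_i: 11/6·1 + (-1250/1023)·1 + (-1/186)·1 + 13/33·1 = 1 ✓
b·c: (-1250/1023)·(-1/10) + (-1/186)·3 + 13/33·1 = 1/2 ✓
b·c²: (-1250/1023)·1/100 + (-1/186)·9 + 13/33·1 = 1/3 ✓
b·Ac: (-1/186)·31/8 + 13/33·99/208 = 1/6 ✓
b·c³: (-1250/1023)·(-1/1000) + (-1/186)·27 + 13/33·1 = 1/4 ✓
b·(c∘Ac): (-1/186)·93/8 + 13/33·99/208 = 1/8 ✓
b·Ac²: (-1/186)·(-31/80) + 13/33·33/160 = 1/12 ✓
b·A²c: 13/33·11/104 = 1/24 ✓; 4 stages ⇒ order 4.

4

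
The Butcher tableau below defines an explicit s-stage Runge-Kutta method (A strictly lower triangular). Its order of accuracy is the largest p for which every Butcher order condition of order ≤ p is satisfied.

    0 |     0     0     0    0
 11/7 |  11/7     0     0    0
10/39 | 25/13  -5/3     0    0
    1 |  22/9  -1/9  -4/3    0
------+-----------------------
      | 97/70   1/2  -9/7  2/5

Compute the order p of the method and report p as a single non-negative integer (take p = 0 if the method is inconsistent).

1

b = (97/70, 1/2, -9/7, 2/5)
c = (0, 11/7, 10/39, 1)
Ac = (0, 0, -55/21, -47/91)
Σ b_i: 97/70·1 + 1/2·1 + (-9/7)·1 + 2/5·1 = 1 ✓
b·c: 1/2·11/7 + (-9/7)·10/39 + 2/5·1 = 779/910 ≠ 1/2 ⇒ order 1.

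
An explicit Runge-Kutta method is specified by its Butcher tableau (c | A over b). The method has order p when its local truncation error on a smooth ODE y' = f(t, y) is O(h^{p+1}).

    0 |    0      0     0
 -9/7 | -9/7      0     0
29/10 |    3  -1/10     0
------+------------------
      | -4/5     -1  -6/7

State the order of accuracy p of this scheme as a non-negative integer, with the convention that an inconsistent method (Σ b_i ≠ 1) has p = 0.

0

b = (-4/5, -1, -6/7)
c = (0, -9/7, 29/10)
Ac = (0, 0, 9/70)
Σ b_i: (-4/5)·1 + (-1)·1 + (-6/7)·1 = -93/35 ≠ 1 ⇒ order 0.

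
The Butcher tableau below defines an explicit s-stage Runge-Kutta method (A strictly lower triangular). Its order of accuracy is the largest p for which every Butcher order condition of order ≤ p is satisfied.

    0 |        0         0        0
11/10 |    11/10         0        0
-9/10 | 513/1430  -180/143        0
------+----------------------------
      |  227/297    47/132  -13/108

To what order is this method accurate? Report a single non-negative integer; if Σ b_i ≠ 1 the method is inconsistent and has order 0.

b = (227/297, 47/132, -13/108)
c = (0, 11/10, -9/10)
Ac = (0, 0, -18/13)
Σ b_i: 227/297·1 + 47/132·1 + (-13/108)·1 = 1 ✓
b·c: 47/132·11/10 + (-13/108)·(-9/10) = 1/2 ✓
b·c²: 47/132·121/100 + (-13/108)·81/100 = 1/3 ✓
b·Ac: (-13/108)·(-18/13) = 1/6 ✓; 3 stages ⇒ order 3.

3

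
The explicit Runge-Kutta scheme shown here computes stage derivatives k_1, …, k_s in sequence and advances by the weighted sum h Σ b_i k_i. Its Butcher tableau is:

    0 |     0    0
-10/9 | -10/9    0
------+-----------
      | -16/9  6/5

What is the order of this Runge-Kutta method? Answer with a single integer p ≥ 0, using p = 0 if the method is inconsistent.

0

b = (-16/9, 6/5)
c = (0, -10/9)
Σ b_i: (-16/9)·1 + 6/5·1 = -26/45 ≠ 1 ⇒ order 0.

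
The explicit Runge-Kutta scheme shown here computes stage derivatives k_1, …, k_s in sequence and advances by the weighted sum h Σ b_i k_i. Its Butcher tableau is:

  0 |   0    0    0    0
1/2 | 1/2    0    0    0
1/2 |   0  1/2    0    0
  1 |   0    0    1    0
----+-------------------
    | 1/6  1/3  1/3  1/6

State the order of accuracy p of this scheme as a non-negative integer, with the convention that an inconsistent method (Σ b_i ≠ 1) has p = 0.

b = (1/6, 1/3, 1/3, 1/6)
c = (0, 1/2, 1/2, 1)
Ac = (0, 0, 1/4, 1/2)
Σ b_i: 1/6·1 + 1/3·1 + 1/3·1 + 1/6·1 = 1 ✓
b·c: 1/3·1/2 + 1/3·1/2 + 1/6·1 = 1/2 ✓
b·c²: 1/3·1/4 + 1/3·1/4 + 1/6·1 = 1/3 ✓
b·Ac: 1/3·1/4 + 1/6·1/2 = 1/6 ✓
b·c³: 1/3·1/8 + 1/3·1/8 + 1/6·1 = 1/4 ✓
b·(c∘Ac): 1/3·1/8 + 1/6·1/2 = 1/8 ✓
b·Ac²: 1/3·1/8 + 1/6·1/4 = 1/12 ✓
b·A²c: 1/6·1/4 = 1/24 ✓; 4 stages ⇒ order 4.

4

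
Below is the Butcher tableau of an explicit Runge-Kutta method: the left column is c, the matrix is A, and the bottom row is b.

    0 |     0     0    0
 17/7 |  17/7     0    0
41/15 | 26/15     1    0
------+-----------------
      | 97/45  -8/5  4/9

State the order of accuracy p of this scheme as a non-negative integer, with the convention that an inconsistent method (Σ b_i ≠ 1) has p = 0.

1

b = (97/45, -8/5, 4/9)
c = (0, 17/7, 41/15)
Ac = (0, 0, 17/7)
Σ b_i: 97/45·1 + (-8/5)·1 + 4/9·1 = 1 ✓
b·c: (-8/5)·17/7 + 4/9·41/15 = -2524/945 ≠ 1/2 ⇒ order 1.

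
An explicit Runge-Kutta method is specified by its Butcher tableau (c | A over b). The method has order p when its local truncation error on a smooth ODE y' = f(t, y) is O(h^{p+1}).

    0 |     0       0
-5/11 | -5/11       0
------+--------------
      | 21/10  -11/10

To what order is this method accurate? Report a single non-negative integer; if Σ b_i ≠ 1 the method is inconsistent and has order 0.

2

b = (21/10, -11/10)
c = (0, -5/11)
Σ b_i: 21/10·1 + (-11/10)·1 = 1 ✓
b·c: (-11/10)·(-5/11) = 1/2 ✓; 2 stages ⇒ order 2.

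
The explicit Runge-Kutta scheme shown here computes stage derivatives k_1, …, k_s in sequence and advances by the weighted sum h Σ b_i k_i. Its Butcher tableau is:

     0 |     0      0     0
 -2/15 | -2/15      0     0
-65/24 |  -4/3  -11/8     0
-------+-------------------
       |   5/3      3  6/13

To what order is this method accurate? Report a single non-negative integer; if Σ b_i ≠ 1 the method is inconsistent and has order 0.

b = (5/3, 3, 6/13)
c = (0, -2/15, -65/24)
Ac = (0, 0, 11/60)
Σ b_i: 5/3·1 + 3·1 + 6/13·1 = 200/39 ≠ 1 ⇒ order 0.

0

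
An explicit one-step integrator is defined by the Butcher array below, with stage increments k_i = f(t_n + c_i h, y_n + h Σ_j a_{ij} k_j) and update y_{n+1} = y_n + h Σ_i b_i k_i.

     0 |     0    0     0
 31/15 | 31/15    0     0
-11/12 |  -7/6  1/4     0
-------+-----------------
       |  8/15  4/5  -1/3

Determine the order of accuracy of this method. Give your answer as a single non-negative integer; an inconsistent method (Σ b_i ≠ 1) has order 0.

1

b = (8/15, 4/5, -1/3)
c = (0, 31/15, -11/12)
Ac = (0, 0, 31/60)
Σ b_i: 8/15·1 + 4/5·1 + (-1/3)·1 = 1 ✓
b·c: 4/5·31/15 + (-1/3)·(-11/12) = 1763/900 ≠ 1/2 ⇒ order 1.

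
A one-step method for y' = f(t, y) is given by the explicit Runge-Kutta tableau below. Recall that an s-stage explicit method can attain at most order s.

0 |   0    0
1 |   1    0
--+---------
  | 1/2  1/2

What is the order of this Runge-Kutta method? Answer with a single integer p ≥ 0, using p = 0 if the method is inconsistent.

b = (1/2, 1/2)
c = (0, 1)
Σ b_i: 1/2·1 + 1/2·1 = 1 ✓
b·c: 1/2·1 = 1/2 ✓; 2 stages ⇒ order 2.

2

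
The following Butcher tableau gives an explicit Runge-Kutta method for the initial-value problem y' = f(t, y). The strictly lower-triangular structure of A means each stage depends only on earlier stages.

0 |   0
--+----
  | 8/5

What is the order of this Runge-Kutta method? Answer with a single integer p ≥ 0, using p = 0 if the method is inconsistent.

b = (8/5)
c = (0)
Σ b_i: 8/5·1 = 8/5 ≠ 1 ⇒ order 0.

0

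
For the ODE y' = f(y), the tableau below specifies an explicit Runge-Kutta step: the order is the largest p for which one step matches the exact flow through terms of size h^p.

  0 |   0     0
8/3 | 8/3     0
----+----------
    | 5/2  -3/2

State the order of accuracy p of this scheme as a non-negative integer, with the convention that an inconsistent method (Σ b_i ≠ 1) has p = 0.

1

b = (5/2, -3/2)
c = (0, 8/3)
Σ b_i: 5/2·1 + (-3/2)·1 = 1 ✓
b·c: (-3/2)·8/3 = -4 ≠ 1/2 ⇒ order 1.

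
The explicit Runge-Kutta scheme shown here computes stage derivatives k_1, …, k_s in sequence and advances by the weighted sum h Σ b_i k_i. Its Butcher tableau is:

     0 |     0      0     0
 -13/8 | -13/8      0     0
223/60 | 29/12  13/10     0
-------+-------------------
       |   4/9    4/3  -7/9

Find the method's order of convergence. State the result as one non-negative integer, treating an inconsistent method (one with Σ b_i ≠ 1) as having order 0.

1

b = (4/9, 4/3, -7/9)
c = (0, -13/8, 223/60)
Ac = (0, 0, -169/80)
Σ b_i: 4/9·1 + 4/3·1 + (-7/9)·1 = 1 ✓
b·c: 4/3·(-13/8) + (-7/9)·223/60 = -2731/540 ≠ 1/2 ⇒ order 1.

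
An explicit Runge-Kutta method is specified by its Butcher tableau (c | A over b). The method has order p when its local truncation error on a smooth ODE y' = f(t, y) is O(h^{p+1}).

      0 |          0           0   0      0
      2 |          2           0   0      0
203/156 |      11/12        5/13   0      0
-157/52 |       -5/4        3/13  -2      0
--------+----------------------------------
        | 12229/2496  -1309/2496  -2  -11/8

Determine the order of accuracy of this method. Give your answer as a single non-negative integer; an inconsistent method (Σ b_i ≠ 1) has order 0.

b = (12229/2496, -1309/2496, -2, -11/8)
c = (0, 2, 203/156, -157/52)
Ac = (0, 0, 10/13, -167/78)
Σ b_i: 12229/2496·1 + (-1309/2496)·1 + (-2)·1 + (-11/8)·1 = 1 ✓
b·c: (-1309/2496)·2 + (-2)·203/156 + (-11/8)·(-157/52) = 1/2 ✓
b·c²: (-1309/2496)·4 + (-2)·41209/24336 + (-11/8)·24649/2704 = -3508003/194688 ≠ 1/3 ⇒ order 2.
b·Ac: (-2)·10/13 + (-11/8)·(-167/78) = 877/624 ≠ 1/6

2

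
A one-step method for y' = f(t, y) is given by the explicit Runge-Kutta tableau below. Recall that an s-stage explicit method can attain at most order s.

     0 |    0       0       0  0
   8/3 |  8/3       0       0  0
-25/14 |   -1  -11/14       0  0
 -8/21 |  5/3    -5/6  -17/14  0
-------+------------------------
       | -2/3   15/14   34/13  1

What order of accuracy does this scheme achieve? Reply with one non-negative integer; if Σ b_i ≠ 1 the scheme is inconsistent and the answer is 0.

0

b = (-2/3, 15/14, 34/13, 1)
c = (0, 8/3, -25/14, -8/21)
Ac = (0, 0, -44/21, -95/1764)
Σ b_i: (-2/3)·1 + 15/14·1 + 34/13·1 + 1·1 = 2195/546 ≠ 1 ⇒ order 0.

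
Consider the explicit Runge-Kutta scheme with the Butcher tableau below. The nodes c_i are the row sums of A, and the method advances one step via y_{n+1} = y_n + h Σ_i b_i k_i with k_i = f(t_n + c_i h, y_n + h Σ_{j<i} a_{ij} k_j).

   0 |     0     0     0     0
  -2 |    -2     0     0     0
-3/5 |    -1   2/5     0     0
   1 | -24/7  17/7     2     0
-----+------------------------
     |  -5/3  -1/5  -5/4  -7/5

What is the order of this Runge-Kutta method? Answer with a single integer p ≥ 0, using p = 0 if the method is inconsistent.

b = (-5/3, -1/5, -5/4, -7/5)
c = (0, -2, -3/5, 1)
Ac = (0, 0, -4/5, -212/35)
Σ b_i: (-5/3)·1 + (-1/5)·1 + (-5/4)·1 + (-7/5)·1 = -271/60 ≠ 1 ⇒ order 0.

0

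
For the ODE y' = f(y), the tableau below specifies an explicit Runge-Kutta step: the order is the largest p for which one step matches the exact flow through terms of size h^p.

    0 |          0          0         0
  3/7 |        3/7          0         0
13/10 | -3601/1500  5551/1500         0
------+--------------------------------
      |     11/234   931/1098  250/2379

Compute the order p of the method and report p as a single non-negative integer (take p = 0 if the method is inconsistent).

3

b = (11/234, 931/1098, 250/2379)
c = (0, 3/7, 13/10)
Ac = (0, 0, 793/500)
Σ b_i: 11/234·1 + 931/1098·1 + 250/2379·1 = 1 ✓
b·c: 931/1098·3/7 + 250/2379·13/10 = 1/2 ✓
b·c²: 931/1098·9/49 + 250/2379·169/100 = 1/3 ✓
b·Ac: 250/2379·793/500 = 1/6 ✓; 3 stages ⇒ order 3.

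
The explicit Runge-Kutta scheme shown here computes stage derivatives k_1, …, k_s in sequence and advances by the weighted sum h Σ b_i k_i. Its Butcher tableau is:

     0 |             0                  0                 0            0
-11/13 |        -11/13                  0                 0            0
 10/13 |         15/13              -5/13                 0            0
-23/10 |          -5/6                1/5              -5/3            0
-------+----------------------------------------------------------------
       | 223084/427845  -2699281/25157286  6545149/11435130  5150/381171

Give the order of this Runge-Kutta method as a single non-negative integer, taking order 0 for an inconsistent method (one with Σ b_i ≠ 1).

3

b = (223084/427845, -2699281/25157286, 6545149/11435130, 5150/381171)
c = (0, -11/13, 10/13, -23/10)
Ac = (0, 0, 55/169, -283/195)
Σ b_i: 223084/427845·1 + (-2699281/25157286)·1 + 6545149/11435130·1 + 5150/381171·1 = 1 ✓
b·c: (-2699281/25157286)·(-11/13) + 6545149/11435130·10/13 + 5150/381171·(-23/10) = 1/2 ✓
b·c²: (-2699281/25157286)·121/169 + 6545149/11435130·100/169 + 5150/381171·529/100 = 1/3 ✓
b·Ac: 6545149/11435130·55/169 + 5150/381171·(-283/195) = 1/6 ✓
b·c³: (-2699281/25157286)·(-1331/2197) + 6545149/11435130·1000/2197 + 5150/381171·(-12167/1000) = 4236829/26293020 ≠ 1/4 ⇒ order 3.
b·(c∘Ac): 6545149/11435130·550/2197 + 5150/381171·6509/1950 = 577882/3067519 ≠ 1/8
b·Ac²: 6545149/11435130·(-605/2197) + 5150/381171·(-2137/2535) = -3110593/18405114 ≠ 1/12
b·A²c: 5150/381171·(-275/507) = -1416250/193253697 ≠ 1/24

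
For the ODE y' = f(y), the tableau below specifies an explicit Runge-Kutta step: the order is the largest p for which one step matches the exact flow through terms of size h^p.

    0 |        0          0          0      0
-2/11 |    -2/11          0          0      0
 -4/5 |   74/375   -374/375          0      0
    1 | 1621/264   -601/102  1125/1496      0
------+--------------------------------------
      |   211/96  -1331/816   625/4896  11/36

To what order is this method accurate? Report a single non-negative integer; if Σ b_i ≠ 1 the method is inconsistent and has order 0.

4

b = (211/96, -1331/816, 625/4896, 11/36)
c = (0, -2/11, -4/5, 1)
Ac = (0, 0, 68/375, 31/66)
Σ b_i: 211/96·1 + (-1331/816)·1 + 625/4896·1 + 11/36·1 = 1 ✓
b·c: (-1331/816)·(-2/11) + 625/4896·(-4/5) + 11/36·1 = 1/2 ✓
b·c²: (-1331/816)·4/121 + 625/4896·16/25 + 11/36·1 = 1/3 ✓
b·Ac: 625/4896·68/375 + 11/36·31/66 = 1/6 ✓
b·c³: (-1331/816)·(-8/1331) + 625/4896·(-64/125) + 11/36·1 = 1/4 ✓
b·(c∘Ac): 625/4896·(-272/1875) + 11/36·31/66 = 1/8 ✓
b·Ac²: 625/4896·(-136/4125) + 11/36·104/363 = 1/12 ✓
b·A²c: 11/36·3/22 = 1/24 ✓; 4 stages ⇒ order 4.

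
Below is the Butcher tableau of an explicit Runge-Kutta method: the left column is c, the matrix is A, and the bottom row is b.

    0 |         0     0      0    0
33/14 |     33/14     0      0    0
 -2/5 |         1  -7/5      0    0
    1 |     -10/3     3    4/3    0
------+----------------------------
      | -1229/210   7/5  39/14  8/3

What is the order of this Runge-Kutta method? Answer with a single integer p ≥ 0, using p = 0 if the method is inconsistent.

1

b = (-1229/210, 7/5, 39/14, 8/3)
c = (0, 33/14, -2/5, 1)
Ac = (0, 0, -33/10, 1373/210)
Σ b_i: (-1229/210)·1 + 7/5·1 + 39/14·1 + 8/3·1 = 1 ✓
b·c: 7/5·33/14 + 39/14·(-2/5) + 8/3·1 = 1019/210 ≠ 1/2 ⇒ order 1.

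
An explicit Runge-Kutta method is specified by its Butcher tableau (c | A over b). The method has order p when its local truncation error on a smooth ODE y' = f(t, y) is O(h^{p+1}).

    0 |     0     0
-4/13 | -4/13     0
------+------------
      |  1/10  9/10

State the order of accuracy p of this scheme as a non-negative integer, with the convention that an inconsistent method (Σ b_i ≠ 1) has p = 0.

b = (1/10, 9/10)
c = (0, -4/13)
Σ b_i: 1/10·1 + 9/10·1 = 1 ✓
b·c: 9/10·(-4/13) = -18/65 ≠ 1/2 ⇒ order 1.

1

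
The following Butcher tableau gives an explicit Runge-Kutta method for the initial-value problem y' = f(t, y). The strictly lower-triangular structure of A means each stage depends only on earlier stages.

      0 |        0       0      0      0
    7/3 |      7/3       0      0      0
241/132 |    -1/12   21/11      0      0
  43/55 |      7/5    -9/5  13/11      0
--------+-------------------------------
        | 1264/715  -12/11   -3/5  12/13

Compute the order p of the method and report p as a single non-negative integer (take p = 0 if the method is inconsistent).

b = (1264/715, -12/11, -3/5, 12/13)
c = (0, 7/3, 241/132, 43/55)
Ac = (0, 0, 49/11, -14827/7260)
Σ b_i: 1264/715·1 + (-12/11)·1 + (-3/5)·1 + 12/13·1 = 1 ✓
b·c: (-12/11)·7/3 + (-3/5)·241/132 + 12/13·43/55 = -759/260 ≠ 1/2 ⇒ order 1.

1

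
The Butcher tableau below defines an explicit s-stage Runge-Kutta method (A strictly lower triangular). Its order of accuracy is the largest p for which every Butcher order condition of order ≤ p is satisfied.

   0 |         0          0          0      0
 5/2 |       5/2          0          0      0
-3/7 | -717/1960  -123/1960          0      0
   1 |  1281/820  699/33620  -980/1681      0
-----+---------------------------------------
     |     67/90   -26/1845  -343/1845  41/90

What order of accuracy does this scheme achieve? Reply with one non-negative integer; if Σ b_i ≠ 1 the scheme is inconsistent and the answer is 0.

b = (67/90, -26/1845, -343/1845, 41/90)
c = (0, 5/2, -3/7, 1)
Ac = (0, 0, -123/784, 99/328)
Σ b_i: 67/90·1 + (-26/1845)·1 + (-343/1845)·1 + 41/90·1 = 1 ✓
b·c: (-26/1845)·5/2 + (-343/1845)·(-3/7) + 41/90·1 = 1/2 ✓
b·c²: (-26/1845)·25/4 + (-343/1845)·9/49 + 41/90·1 = 1/3 ✓
b·Ac: (-343/1845)·(-123/784) + 41/90·99/328 = 1/6 ✓
b·c³: (-26/1845)·125/8 + (-343/1845)·(-27/343) + 41/90·1 = 1/4 ✓
b·(c∘Ac): (-343/1845)·369/5488 + 41/90·99/328 = 1/8 ✓
b·Ac²: (-343/1845)·(-615/1568) + 41/90·15/656 = 1/12 ✓
b·A²c: 41/90·15/164 = 1/24 ✓; 4 stages ⇒ order 4.

4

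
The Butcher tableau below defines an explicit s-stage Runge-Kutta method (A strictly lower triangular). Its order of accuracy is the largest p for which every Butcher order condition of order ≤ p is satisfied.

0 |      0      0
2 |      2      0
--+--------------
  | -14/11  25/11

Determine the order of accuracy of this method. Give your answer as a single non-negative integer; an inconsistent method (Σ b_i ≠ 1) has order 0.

1

b = (-14/11, 25/11)
c = (0, 2)
Σ b_i: (-14/11)·1 + 25/11·1 = 1 ✓
b·c: 25/11·2 = 50/11 ≠ 1/2 ⇒ order 1.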